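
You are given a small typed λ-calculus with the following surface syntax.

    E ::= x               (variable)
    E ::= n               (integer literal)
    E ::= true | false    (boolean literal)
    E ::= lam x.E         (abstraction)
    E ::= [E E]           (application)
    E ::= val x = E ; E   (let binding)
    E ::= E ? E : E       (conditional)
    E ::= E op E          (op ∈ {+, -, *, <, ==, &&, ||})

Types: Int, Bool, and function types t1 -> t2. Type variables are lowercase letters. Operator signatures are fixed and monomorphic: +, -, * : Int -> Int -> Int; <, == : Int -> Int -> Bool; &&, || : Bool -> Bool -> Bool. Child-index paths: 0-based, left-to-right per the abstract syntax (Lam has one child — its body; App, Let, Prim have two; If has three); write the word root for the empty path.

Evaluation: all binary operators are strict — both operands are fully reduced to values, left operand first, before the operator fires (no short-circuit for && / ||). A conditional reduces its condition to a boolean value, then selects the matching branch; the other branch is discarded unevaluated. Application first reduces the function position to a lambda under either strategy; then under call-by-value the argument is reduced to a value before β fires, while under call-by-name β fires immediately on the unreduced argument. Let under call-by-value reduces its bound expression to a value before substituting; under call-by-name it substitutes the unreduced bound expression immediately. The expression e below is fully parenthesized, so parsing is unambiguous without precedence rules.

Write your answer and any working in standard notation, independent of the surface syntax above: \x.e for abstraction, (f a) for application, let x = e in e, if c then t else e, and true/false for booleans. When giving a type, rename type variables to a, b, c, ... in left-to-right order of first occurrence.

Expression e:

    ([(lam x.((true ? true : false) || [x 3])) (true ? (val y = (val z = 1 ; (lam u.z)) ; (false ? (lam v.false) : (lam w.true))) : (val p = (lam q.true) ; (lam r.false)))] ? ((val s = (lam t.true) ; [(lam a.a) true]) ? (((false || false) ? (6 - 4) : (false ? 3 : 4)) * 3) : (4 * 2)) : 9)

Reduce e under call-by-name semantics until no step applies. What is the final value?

Derivation:
step 0: (if ((\x.((if true then true else false) || (x 3))) (if true then (let y = (let z = 1 in (\u.z)) in (if false then (\v.false) else (\w.true))) else (let p = (\q.true) in (\r.false)))) then (if (let s = (\t.true) in ((\a.a) true)) then ((if (false || false) then (6 - 4) else (if false then 3 else 4)) * 3) else (4 * 2)) else 9)
step 1: [beta@0] (if ((if true then true else false) || ((if true then (let y = (let z = 1 in (\u.z)) in (if false then (\v.false) else (\w.true))) else (let p = (\q.true) in (\r.false))) 3)) then (if (let s = (\t.true) in ((\a.a) true)) then ((if (false || false) then (6 - 4) else (if false then 3 else 4)) * 3) else (4 * 2)) else 9)
step 2: [if@0.0] (if (true || ((if true then (let y = (let z = 1 in (\u.z)) in (if false then (\v.false) else (\w.true))) else (let p = (\q.true) in (\r.false))) 3)) then (if (let s = (\t.true) in ((\a.a) true)) then ((if (false || false) then (6 - 4) else (if false then 3 else 4)) * 3) else (4 * 2)) else 9)
step 3: [if@0.1.0] (if (true || ((let y = (let z = 1 in (\u.z)) in (if false then (\v.false) else (\w.true))) 3)) then (if (let s = (\t.true) in ((\a.a) true)) then ((if (false || false) then (6 - 4) else (if false then 3 else 4)) * 3) else (4 * 2)) else 9)
step 4: [let@0.1.0] (if (true || ((if false then (\v.false) else (\w.true)) 3)) then (if (let s = (\t.true) in ((\a.a) true)) then ((if (false || false) then (6 - 4) else (if false then 3 else 4)) * 3) else (4 * 2)) else 9)
step 5: [if@0.1.0] (if (true || ((\w.true) 3)) then (if (let s = (\t.true) in ((\a.a) true)) then ((if (false || false) then (6 - 4) else (if false then 3 else 4)) * 3) else (4 * 2)) else 9)
step 6: [beta@0.1] (if (true || true) then (if (let s = (\t.true) in ((\a.a) true)) then ((if (false || false) then (6 - 4) else (if false then 3 else 4)) * 3) else (4 * 2)) else 9)
step 7: [delta@0] (if true then (if (let s = (\t.true) in ((\a.a) true)) then ((if (false || false) then (6 - 4) else (if false then 3 else 4)) * 3) else (4 * 2)) else 9)
step 8: [if@root] (if (let s = (\t.true) in ((\a.a) true)) then ((if (false || false) then (6 - 4) else (if false then 3 else 4)) * 3) else (4 * 2))
step 9: [let@0] (if ((\a.a) true) then ((if (false || false) then (6 - 4) else (if false then 3 else 4)) * 3) else (4 * 2))
step 10: [beta@0] (if true then ((if (false || false) then (6 - 4) else (if false then 3 else 4)) * 3) else (4 * 2))
step 11: [if@root] ((if (false || false) then (6 - 4) else (if false then 3 else 4)) * 3)
step 12: [delta@0.0] ((if false then (6 - 4) else (if false then 3 else 4)) * 3)
step 13: [if@0] ((if false then 3 else 4) * 3)
step 14: [if@0] (4 * 3)
step 15: [delta@root] 12

Answer: 12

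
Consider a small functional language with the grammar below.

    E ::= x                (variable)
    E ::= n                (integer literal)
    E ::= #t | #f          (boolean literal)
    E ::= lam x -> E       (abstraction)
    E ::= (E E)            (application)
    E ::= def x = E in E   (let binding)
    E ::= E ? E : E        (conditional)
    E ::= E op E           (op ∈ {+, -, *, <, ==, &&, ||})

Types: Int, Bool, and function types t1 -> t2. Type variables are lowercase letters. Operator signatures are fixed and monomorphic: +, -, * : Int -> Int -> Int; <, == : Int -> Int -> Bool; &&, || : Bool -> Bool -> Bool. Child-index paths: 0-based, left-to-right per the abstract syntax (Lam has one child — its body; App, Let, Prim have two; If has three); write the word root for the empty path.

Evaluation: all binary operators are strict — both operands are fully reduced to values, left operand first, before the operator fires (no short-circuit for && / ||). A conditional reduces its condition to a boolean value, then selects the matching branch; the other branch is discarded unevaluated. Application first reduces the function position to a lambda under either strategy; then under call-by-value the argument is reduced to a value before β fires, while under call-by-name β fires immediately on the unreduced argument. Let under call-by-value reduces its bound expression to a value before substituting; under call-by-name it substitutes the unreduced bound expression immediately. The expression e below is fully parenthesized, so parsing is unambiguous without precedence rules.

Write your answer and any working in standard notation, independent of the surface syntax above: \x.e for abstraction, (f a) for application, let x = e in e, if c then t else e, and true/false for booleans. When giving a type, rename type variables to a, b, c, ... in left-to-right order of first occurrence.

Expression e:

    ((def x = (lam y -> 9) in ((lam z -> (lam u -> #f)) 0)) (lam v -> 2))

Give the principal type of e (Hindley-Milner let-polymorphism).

Answer: Bool

Trace:
\y._ : a -> Int
let x : forall. a -> Int
\u._ : c -> Bool
\z._ : b -> c -> Bool
  unify b -> c -> Bool ~ Int -> d
  unify b ~ Int
  unify c -> Bool ~ d
_ _ : c -> Bool
\v._ : e -> Int
  unify c -> Bool ~ (e -> Int) -> f
  unify c ~ e -> Int
  unify Bool ~ f
_ _ : Bool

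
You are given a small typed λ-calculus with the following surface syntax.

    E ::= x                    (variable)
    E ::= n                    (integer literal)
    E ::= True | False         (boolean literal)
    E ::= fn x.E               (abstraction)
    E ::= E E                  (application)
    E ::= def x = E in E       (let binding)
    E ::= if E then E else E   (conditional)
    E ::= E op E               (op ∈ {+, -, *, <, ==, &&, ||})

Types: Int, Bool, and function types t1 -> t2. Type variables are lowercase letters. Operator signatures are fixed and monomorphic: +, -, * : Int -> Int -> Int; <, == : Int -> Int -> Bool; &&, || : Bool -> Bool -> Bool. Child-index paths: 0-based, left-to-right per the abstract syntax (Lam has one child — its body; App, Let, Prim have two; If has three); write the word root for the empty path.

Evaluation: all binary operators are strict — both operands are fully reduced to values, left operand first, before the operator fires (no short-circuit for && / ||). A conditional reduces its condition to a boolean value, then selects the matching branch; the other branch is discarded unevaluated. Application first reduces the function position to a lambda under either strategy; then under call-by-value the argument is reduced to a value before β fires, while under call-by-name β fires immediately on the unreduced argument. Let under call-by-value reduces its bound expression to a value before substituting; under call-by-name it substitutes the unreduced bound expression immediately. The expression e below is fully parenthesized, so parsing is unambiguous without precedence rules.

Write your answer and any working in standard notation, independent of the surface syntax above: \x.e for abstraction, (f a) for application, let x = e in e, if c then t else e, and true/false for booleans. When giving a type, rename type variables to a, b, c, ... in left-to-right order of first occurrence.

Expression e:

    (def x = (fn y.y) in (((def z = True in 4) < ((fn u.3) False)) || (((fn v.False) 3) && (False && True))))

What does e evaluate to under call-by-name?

Answer: false

Trace:
step 0: (let x = (\y.y) in (((let z = true in 4) < ((\u.3) false)) || (((\v.false) 3) && (false && true))))
step 1: [let@root] (((let z = true in 4) < ((\u.3) false)) || (((\v.false) 3) && (false && true)))
step 2: [let@0.0] ((4 < ((\u.3) false)) || (((\v.false) 3) && (false && true)))
step 3: [beta@0.1] ((4 < 3) || (((\v.false) 3) && (false && true)))
step 4: [delta@0] (false || (((\v.false) 3) && (false && true)))
step 5: [beta@1.0] (false || (false && (false && true)))
step 6: [delta@1.1] (false || (false && false))
step 7: [delta@1] (false || false)
step 8: [delta@root] false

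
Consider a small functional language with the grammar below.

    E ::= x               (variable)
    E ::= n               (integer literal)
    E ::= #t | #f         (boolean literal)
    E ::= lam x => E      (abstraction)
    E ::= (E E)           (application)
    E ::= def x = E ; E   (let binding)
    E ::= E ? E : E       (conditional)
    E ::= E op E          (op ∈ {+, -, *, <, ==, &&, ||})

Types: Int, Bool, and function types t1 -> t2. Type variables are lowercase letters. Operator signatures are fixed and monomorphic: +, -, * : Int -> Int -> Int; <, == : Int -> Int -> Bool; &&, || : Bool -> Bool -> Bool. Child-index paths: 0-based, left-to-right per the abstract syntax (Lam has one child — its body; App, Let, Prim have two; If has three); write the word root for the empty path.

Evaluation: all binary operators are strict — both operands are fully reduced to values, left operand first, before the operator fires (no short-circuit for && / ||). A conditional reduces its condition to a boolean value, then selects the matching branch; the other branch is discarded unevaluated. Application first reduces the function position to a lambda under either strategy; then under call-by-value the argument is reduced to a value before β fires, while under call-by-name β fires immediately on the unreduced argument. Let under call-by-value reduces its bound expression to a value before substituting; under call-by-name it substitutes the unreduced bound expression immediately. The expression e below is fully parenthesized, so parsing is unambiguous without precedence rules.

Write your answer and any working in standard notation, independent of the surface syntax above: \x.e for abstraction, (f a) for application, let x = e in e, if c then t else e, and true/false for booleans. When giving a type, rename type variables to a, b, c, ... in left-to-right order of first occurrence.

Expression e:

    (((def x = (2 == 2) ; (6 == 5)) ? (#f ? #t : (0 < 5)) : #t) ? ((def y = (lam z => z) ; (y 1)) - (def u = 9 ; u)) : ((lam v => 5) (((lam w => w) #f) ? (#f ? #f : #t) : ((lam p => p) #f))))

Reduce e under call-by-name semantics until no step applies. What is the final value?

Answer: -8

Derivation:
step 0: (if (if (let x = (2 == 2) in (6 == 5)) then (if false then true else (0 < 5)) else true) then ((let y = (\z.z) in (y 1)) - (let u = 9 in u)) else ((\v.5) (if ((\w.w) false) then (if false then false else true) else ((\p.p) false))))
step 1: [let@0.0] (if (if (6 == 5) then (if false then true else (0 < 5)) else true) then ((let y = (\z.z) in (y 1)) - (let u = 9 in u)) else ((\v.5) (if ((\w.w) false) then (if false then false else true) else ((\p.p) false))))
step 2: [delta@0.0] (if (if false then (if false then true else (0 < 5)) else true) then ((let y = (\z.z) in (y 1)) - (let u = 9 in u)) else ((\v.5) (if ((\w.w) false) then (if false then false else true) else ((\p.p) false))))
step 3: [if@0] (if true then ((let y = (\z.z) in (y 1)) - (let u = 9 in u)) else ((\v.5) (if ((\w.w) false) then (if false then false else true) else ((\p.p) false))))
step 4: [if@root] ((let y = (\z.z) in (y 1)) - (let u = 9 in u))
step 5: [let@0] (((\z.z) 1) - (let u = 9 in u))
step 6: [beta@0] (1 - (let u = 9 in u))
step 7: [let@1] (1 - 9)
step 8: [delta@root] -8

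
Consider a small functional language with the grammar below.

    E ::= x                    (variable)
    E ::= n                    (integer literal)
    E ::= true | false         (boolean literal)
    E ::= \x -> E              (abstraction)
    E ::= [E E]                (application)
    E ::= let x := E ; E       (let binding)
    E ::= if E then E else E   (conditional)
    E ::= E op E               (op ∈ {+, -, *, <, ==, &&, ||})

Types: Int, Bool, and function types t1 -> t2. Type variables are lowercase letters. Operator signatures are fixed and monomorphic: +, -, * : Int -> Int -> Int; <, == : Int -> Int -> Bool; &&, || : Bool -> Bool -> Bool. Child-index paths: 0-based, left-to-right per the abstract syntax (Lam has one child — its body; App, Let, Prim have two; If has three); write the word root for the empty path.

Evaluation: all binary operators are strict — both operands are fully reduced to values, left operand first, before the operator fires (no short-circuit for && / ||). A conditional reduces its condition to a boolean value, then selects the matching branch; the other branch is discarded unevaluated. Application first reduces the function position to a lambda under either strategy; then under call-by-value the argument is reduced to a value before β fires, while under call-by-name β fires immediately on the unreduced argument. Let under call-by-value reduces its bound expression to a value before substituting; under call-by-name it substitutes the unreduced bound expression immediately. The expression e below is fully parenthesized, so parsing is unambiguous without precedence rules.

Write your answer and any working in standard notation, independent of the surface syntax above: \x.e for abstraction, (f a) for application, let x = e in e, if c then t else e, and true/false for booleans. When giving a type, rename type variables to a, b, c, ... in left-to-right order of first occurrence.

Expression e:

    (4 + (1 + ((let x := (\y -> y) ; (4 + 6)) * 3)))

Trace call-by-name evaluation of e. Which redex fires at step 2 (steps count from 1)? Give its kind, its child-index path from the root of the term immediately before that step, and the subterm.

Working:
step 0: (4 + (1 + ((let x = (\y.y) in (4 + 6)) * 3)))
step 1: [let@1.1.0] (4 + (1 + ((4 + 6) * 3)))
step 2: [delta@1.1.0] (4 + (1 + (10 * 3)))

Answer: delta at 1.1.0 : (4 + 6)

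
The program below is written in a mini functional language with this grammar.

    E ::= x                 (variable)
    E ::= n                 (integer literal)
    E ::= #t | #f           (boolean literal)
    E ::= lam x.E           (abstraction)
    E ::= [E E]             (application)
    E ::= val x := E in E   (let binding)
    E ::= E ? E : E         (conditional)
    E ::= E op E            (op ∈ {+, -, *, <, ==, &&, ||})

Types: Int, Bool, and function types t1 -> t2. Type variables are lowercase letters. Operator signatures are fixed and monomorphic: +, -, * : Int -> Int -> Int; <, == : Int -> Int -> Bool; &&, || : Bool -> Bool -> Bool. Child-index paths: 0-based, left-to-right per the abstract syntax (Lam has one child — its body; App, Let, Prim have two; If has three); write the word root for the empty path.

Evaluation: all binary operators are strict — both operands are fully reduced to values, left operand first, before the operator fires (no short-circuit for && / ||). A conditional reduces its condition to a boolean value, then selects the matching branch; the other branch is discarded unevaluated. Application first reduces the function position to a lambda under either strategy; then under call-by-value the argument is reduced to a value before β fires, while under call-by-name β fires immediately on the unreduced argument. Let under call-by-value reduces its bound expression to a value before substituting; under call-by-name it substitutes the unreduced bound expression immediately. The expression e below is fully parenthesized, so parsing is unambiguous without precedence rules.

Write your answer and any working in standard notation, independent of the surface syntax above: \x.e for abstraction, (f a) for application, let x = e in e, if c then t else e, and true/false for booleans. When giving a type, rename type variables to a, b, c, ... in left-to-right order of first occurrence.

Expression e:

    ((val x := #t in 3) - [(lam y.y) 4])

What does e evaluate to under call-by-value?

Answer: -1

Trace:
step 0: ((let x = true in 3) - ((\y.y) 4))
step 1: [let@0] (3 - ((\y.y) 4))
step 2: [beta@1] (3 - 4)
step 3: [delta@root] -1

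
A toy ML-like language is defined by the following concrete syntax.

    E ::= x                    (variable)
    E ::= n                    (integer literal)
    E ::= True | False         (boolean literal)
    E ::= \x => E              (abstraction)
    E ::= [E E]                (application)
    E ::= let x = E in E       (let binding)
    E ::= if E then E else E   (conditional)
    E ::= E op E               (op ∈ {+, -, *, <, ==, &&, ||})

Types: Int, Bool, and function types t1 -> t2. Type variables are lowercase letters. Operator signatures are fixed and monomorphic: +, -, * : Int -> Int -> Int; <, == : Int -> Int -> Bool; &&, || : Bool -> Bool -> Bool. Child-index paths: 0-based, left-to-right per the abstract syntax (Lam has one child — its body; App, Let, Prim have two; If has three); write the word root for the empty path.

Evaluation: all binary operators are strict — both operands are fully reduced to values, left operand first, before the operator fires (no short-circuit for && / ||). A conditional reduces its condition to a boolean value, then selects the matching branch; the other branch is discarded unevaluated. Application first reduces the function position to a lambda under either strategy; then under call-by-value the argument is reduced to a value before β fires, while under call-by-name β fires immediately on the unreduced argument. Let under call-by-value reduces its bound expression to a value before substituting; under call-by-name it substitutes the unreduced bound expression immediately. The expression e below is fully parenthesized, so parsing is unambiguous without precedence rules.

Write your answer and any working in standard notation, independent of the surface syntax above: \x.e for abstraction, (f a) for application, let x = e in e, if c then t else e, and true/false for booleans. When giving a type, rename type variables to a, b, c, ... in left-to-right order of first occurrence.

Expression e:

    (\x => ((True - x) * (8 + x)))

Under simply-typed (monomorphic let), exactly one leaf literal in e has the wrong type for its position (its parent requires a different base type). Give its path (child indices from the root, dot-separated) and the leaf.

Working:
  unify Bool ~ Int
  FAIL: mismatch Bool ~ Int

Answer: 0.0.0 : true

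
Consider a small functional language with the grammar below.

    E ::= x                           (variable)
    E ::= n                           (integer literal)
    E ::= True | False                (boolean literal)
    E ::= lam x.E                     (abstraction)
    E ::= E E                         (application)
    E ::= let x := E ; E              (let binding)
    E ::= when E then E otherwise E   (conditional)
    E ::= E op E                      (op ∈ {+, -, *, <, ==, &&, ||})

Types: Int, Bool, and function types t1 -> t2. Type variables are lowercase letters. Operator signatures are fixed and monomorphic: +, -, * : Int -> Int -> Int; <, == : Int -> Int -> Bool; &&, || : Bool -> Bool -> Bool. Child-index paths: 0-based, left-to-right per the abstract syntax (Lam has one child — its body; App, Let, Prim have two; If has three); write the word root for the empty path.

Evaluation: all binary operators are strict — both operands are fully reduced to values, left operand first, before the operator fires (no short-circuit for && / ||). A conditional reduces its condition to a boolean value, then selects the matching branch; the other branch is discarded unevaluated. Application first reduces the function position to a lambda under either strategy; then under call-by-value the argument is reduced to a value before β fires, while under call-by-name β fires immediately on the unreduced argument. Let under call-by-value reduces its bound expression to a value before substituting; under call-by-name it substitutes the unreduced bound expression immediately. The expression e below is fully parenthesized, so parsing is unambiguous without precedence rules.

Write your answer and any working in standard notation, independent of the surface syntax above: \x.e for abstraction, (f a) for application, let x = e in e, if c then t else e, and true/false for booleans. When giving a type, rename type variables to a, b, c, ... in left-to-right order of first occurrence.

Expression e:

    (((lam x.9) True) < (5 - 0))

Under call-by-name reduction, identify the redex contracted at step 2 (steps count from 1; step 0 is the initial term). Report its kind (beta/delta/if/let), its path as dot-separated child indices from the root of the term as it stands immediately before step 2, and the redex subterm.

Trace:
step 0: (((\x.9) true) < (5 - 0))
step 1: [beta@0] (9 < (5 - 0))
step 2: [delta@1] (9 < 5)

Answer: delta at 1 : (5 - 0)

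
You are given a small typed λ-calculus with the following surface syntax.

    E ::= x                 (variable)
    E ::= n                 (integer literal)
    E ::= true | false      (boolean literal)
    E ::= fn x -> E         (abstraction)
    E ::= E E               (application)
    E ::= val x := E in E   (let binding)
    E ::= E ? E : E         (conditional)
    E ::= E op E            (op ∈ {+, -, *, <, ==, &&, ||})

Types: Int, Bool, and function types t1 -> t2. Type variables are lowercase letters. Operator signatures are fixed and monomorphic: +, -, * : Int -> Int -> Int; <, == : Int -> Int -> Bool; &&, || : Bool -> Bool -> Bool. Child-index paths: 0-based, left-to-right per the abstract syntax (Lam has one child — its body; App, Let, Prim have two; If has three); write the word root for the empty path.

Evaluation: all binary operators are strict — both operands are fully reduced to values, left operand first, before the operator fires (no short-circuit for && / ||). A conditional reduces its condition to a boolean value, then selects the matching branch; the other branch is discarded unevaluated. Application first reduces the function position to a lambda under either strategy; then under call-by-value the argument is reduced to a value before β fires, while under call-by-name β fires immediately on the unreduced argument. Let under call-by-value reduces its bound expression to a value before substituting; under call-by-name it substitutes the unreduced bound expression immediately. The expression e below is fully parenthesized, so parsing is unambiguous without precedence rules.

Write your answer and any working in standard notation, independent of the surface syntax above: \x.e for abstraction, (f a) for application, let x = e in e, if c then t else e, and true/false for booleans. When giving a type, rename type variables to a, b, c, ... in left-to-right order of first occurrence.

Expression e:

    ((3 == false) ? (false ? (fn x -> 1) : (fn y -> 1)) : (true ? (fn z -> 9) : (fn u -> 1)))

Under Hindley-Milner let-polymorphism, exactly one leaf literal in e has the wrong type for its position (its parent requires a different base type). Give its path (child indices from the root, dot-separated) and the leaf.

Derivation:
  unify Int ~ Int
  unify Bool ~ Int
  FAIL: mismatch Bool ~ Int

Answer: 0.1 : false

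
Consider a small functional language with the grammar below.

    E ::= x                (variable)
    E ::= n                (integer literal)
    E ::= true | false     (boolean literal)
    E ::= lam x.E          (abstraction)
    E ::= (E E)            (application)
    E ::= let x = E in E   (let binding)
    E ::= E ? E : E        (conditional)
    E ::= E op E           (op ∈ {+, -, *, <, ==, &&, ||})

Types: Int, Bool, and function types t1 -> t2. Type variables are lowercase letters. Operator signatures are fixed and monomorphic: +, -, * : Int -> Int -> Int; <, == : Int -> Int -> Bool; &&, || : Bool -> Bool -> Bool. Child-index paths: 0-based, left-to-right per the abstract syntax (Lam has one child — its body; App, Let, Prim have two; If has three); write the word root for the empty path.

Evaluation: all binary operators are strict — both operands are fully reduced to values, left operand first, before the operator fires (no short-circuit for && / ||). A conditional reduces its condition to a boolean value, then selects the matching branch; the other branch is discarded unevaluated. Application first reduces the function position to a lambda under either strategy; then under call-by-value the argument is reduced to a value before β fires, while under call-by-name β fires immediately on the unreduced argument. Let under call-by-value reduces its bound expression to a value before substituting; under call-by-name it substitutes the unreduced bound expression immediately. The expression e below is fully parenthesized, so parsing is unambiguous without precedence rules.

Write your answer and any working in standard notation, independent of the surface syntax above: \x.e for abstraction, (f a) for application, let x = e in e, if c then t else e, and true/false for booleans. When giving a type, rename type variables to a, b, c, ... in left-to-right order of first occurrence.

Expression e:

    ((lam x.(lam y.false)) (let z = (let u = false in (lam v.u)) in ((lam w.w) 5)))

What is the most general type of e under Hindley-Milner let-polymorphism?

Answer: a -> Bool

Derivation:
\y._ : b -> Bool
\x._ : a -> b -> Bool
let u : Bool
u : Bool
\v._ : c -> Bool
let z : forall. c -> Bool
w : d
\w._ : d -> d
  unify d -> d ~ Int -> e
  unify d ~ Int
  unify Int ~ e
_ _ : Int
  unify a -> b -> Bool ~ Int -> f
  unify a ~ Int
  unify b -> Bool ~ f
_ _ : b -> Bool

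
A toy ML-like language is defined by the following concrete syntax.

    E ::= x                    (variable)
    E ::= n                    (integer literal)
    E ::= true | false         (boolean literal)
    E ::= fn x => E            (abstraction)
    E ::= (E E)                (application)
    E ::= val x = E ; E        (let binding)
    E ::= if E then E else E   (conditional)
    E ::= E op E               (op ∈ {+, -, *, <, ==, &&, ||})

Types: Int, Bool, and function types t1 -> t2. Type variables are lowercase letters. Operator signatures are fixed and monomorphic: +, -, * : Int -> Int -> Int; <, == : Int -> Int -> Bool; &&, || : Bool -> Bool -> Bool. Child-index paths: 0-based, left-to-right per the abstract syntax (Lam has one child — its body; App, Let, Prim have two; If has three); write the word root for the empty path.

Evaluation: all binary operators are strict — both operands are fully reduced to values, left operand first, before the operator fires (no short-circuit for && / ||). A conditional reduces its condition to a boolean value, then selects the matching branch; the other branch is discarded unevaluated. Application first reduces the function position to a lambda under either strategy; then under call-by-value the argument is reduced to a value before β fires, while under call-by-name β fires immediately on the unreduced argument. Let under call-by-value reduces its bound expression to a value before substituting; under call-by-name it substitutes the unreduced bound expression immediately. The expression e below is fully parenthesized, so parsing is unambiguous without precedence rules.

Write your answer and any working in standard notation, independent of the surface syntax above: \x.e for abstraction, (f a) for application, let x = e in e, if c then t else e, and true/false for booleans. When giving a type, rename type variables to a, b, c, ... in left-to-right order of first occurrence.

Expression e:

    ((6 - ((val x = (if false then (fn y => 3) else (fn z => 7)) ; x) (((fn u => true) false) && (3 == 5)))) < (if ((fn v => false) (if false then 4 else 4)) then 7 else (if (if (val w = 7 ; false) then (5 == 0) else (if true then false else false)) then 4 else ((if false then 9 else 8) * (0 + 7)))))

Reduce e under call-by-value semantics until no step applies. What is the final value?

Answer: true

Derivation:
step 0: ((6 - ((let x = (if false then (\y.3) else (\z.7)) in x) (((\u.true) false) && (3 == 5)))) < (if ((\v.false) (if false then 4 else 4)) then 7 else (if (if (let w = 7 in false) then (5 == 0) else (if true then false else false)) then 4 else ((if false then 9 else 8) * (0 + 7)))))
step 1: [if@0.1.0.0] ((6 - ((let x = (\z.7) in x) (((\u.true) false) && (3 == 5)))) < (if ((\v.false) (if false then 4 else 4)) then 7 else (if (if (let w = 7 in false) then (5 == 0) else (if true then false else false)) then 4 else ((if false then 9 else 8) * (0 + 7)))))
step 2: [let@0.1.0] ((6 - ((\z.7) (((\u.true) false) && (3 == 5)))) < (if ((\v.false) (if false then 4 else 4)) then 7 else (if (if (let w = 7 in false) then (5 == 0) else (if true then false else false)) then 4 else ((if false then 9 else 8) * (0 + 7)))))
step 3: [beta@0.1.1.0] ((6 - ((\z.7) (true && (3 == 5)))) < (if ((\v.false) (if false then 4 else 4)) then 7 else (if (if (let w = 7 in false) then (5 == 0) else (if true then false else false)) then 4 else ((if false then 9 else 8) * (0 + 7)))))
step 4: [delta@0.1.1.1] ((6 - ((\z.7) (true && false))) < (if ((\v.false) (if false then 4 else 4)) then 7 else (if (if (let w = 7 in false) then (5 == 0) else (if true then false else false)) then 4 else ((if false then 9 else 8) * (0 + 7)))))
step 5: [delta@0.1.1] ((6 - ((\z.7) false)) < (if ((\v.false) (if false then 4 else 4)) then 7 else (if (if (let w = 7 in false) then (5 == 0) else (if true then false else false)) then 4 else ((if false then 9 else 8) * (0 + 7)))))
step 6: [beta@0.1] ((6 - 7) < (if ((\v.false) (if false then 4 else 4)) then 7 else (if (if (let w = 7 in false) then (5 == 0) else (if true then false else false)) then 4 else ((if false then 9 else 8) * (0 + 7)))))
step 7: [delta@0] (-1 < (if ((\v.false) (if false then 4 else 4)) then 7 else (if (if (let w = 7 in false) then (5 == 0) else (if true then false else false)) then 4 else ((if false then 9 else 8) * (0 + 7)))))
step 8: [if@1.0.1] (-1 < (if ((\v.false) 4) then 7 else (if (if (let w = 7 in false) then (5 == 0) else (if true then false else false)) then 4 else ((if false then 9 else 8) * (0 + 7)))))
step 9: [beta@1.0] (-1 < (if false then 7 else (if (if (let w = 7 in false) then (5 == 0) else (if true then false else false)) then 4 else ((if false then 9 else 8) * (0 + 7)))))
step 10: [if@1] (-1 < (if (if (let w = 7 in false) then (5 == 0) else (if true then false else false)) then 4 else ((if false then 9 else 8) * (0 + 7))))
step 11: [let@1.0.0] (-1 < (if (if false then (5 == 0) else (if true then false else false)) then 4 else ((if false then 9 else 8) * (0 + 7))))
step 12: [if@1.0] (-1 < (if (if true then false else false) then 4 else ((if false then 9 else 8) * (0 + 7))))
step 13: [if@1.0] (-1 < (if false then 4 else ((if false then 9 else 8) * (0 + 7))))
step 14: [if@1] (-1 < ((if false then 9 else 8) * (0 + 7)))
step 15: [if@1.0] (-1 < (8 * (0 + 7)))
step 16: [delta@1.1] (-1 < (8 * 7))
step 17: [delta@1] (-1 < 56)
step 18: [delta@root] true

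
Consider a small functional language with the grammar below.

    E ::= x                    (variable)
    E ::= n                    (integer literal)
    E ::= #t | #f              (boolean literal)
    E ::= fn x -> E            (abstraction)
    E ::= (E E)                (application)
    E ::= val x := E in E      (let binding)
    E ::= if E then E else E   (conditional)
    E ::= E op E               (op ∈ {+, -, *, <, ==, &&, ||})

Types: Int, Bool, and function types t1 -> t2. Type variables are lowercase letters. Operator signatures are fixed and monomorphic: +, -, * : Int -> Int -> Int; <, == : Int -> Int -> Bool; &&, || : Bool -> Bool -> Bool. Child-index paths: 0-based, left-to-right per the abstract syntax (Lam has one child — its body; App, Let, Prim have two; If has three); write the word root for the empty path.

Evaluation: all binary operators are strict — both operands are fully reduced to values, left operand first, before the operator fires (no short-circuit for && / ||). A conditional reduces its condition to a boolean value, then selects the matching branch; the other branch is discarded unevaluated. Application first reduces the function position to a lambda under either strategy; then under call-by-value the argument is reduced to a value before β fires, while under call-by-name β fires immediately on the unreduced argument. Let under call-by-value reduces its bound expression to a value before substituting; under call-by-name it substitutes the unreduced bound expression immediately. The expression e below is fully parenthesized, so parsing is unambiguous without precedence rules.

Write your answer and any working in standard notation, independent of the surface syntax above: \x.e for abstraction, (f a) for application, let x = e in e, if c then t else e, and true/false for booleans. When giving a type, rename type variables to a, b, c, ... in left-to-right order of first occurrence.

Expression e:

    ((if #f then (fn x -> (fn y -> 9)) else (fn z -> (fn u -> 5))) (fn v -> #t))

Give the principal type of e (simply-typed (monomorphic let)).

Answer: a -> Int

Derivation:
  unify Bool ~ Bool
\y._ : b -> Int
\x._ : a -> b -> Int
\u._ : d -> Int
\z._ : c -> d -> Int
  unify a -> b -> Int ~ c -> d -> Int
  unify a ~ c
  unify b -> Int ~ d -> Int
  unify b ~ d
  unify Int ~ Int
\v._ : e -> Bool
  unify c -> d -> Int ~ (e -> Bool) -> f
  unify c ~ e -> Bool
  unify d -> Int ~ f
_ _ : d -> Int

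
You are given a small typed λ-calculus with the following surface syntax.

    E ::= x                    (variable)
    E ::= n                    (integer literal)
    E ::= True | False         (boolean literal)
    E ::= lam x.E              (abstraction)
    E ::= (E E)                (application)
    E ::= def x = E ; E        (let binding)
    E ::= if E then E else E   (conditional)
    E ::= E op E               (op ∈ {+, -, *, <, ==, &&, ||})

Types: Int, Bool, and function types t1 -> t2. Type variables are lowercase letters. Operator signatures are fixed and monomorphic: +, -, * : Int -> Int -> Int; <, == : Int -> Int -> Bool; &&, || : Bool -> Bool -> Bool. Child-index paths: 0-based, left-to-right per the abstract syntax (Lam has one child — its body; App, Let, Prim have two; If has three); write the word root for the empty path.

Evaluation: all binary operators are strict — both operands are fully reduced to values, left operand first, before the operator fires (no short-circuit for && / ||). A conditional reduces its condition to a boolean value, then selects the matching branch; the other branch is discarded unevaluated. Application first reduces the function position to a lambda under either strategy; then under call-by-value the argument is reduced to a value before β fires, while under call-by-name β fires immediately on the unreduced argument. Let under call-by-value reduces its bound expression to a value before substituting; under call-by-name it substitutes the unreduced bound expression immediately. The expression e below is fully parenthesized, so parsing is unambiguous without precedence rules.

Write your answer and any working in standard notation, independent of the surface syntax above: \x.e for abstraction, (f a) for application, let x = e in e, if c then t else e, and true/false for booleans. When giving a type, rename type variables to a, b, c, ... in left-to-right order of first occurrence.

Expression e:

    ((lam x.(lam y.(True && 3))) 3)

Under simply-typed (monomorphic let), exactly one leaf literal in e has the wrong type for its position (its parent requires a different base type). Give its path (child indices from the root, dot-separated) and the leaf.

Answer: 0.0.0.1 : 3

Derivation:
  unify Bool ~ Bool
  unify Int ~ Bool
  FAIL: mismatch Int ~ Bool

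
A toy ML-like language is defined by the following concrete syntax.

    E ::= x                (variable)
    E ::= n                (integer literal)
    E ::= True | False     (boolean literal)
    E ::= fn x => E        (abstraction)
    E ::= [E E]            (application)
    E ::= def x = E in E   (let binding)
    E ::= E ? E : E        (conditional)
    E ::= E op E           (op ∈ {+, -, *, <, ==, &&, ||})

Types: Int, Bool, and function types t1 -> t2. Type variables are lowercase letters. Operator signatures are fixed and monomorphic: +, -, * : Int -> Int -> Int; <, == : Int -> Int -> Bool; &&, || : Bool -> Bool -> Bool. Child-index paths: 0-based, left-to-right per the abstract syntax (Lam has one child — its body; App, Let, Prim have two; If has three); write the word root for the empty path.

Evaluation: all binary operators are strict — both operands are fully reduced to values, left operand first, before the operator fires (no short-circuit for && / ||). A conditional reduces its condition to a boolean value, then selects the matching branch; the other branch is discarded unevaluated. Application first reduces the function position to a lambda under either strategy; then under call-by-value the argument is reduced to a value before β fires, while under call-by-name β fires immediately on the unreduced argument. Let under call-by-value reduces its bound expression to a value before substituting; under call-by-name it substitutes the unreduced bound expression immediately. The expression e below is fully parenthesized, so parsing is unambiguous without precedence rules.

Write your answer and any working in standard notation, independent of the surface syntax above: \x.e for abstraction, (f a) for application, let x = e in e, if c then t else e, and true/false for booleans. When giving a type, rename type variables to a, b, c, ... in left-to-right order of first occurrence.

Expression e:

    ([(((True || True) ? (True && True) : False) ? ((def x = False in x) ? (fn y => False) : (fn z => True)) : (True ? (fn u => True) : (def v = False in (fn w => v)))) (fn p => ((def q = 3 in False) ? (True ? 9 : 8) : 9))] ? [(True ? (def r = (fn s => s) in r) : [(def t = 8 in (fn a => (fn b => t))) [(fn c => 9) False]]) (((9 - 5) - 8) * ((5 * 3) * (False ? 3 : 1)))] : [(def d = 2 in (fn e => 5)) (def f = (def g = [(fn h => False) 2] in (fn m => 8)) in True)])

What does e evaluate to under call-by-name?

Working:
step 0: (if ((if (if (true || true) then (true && true) else false) then (if (let x = false in x) then (\y.false) else (\z.true)) else (if true then (\u.true) else (let v = false in (\w.v)))) (\p.(if (let q = 3 in false) then (if true then 9 else 8) else 9))) then ((if true then (let r = (\s.s) in r) else ((let t = 8 in (\a.(\b.t))) ((\c.9) false))) (((9 - 5) - 8) * ((5 * 3) * (if false then 3 else 1)))) else ((let d = 2 in (\e.5)) (let f = (let g = ((\h.false) 2) in (\m.8)) in true)))
step 1: [delta@0.0.0.0] (if ((if (if true then (true && true) else false) then (if (let x = false in x) then (\y.false) else (\z.true)) else (if true then (\u.true) else (let v = false in (\w.v)))) (\p.(if (let q = 3 in false) then (if true then 9 else 8) else 9))) then ((if true then (let r = (\s.s) in r) else ((let t = 8 in (\a.(\b.t))) ((\c.9) false))) (((9 - 5) - 8) * ((5 * 3) * (if false then 3 else 1)))) else ((let d = 2 in (\e.5)) (let f = (let g = ((\h.false) 2) in (\m.8)) in true)))
step 2: [if@0.0.0] (if ((if (true && true) then (if (let x = false in x) then (\y.false) else (\z.true)) else (if true then (\u.true) else (let v = false in (\w.v)))) (\p.(if (let q = 3 in false) then (if true then 9 else 8) else 9))) then ((if true then (let r = (\s.s) in r) else ((let t = 8 in (\a.(\b.t))) ((\c.9) false))) (((9 - 5) - 8) * ((5 * 3) * (if false then 3 else 1)))) else ((let d = 2 in (\e.5)) (let f = (let g = ((\h.false) 2) in (\m.8)) in true)))
step 3: [delta@0.0.0] (if ((if true then (if (let x = false in x) then (\y.false) else (\z.true)) else (if true then (\u.true) else (let v = false in (\w.v)))) (\p.(if (let q = 3 in false) then (if true then 9 else 8) else 9))) then ((if true then (let r = (\s.s) in r) else ((let t = 8 in (\a.(\b.t))) ((\c.9) false))) (((9 - 5) - 8) * ((5 * 3) * (if false then 3 else 1)))) else ((let d = 2 in (\e.5)) (let f = (let g = ((\h.false) 2) in (\m.8)) in true)))
step 4: [if@0.0] (if ((if (let x = false in x) then (\y.false) else (\z.true)) (\p.(if (let q = 3 in false) then (if true then 9 else 8) else 9))) then ((if true then (let r = (\s.s) in r) else ((let t = 8 in (\a.(\b.t))) ((\c.9) false))) (((9 - 5) - 8) * ((5 * 3) * (if false then 3 else 1)))) else ((let d = 2 in (\e.5)) (let f = (let g = ((\h.false) 2) in (\m.8)) in true)))
step 5: [let@0.0.0] (if ((if false then (\y.false) else (\z.true)) (\p.(if (let q = 3 in false) then (if true then 9 else 8) else 9))) then ((if true then (let r = (\s.s) in r) else ((let t = 8 in (\a.(\b.t))) ((\c.9) false))) (((9 - 5) - 8) * ((5 * 3) * (if false then 3 else 1)))) else ((let d = 2 in (\e.5)) (let f = (let g = ((\h.false) 2) in (\m.8)) in true)))
step 6: [if@0.0] (if ((\z.true) (\p.(if (let q = 3 in false) then (if true then 9 else 8) else 9))) then ((if true then (let r = (\s.s) in r) else ((let t = 8 in (\a.(\b.t))) ((\c.9) false))) (((9 - 5) - 8) * ((5 * 3) * (if false then 3 else 1)))) else ((let d = 2 in (\e.5)) (let f = (let g = ((\h.false) 2) in (\m.8)) in true)))
step 7: [beta@0] (if true then ((if true then (let r = (\s.s) in r) else ((let t = 8 in (\a.(\b.t))) ((\c.9) false))) (((9 - 5) - 8) * ((5 * 3) * (if false then 3 else 1)))) else ((let d = 2 in (\e.5)) (let f = (let g = ((\h.false) 2) in (\m.8)) in true)))
step 8: [if@root] ((if true then (let r = (\s.s) in r) else ((let t = 8 in (\a.(\b.t))) ((\c.9) false))) (((9 - 5) - 8) * ((5 * 3) * (if false then 3 else 1))))
step 9: [if@0] ((let r = (\s.s) in r) (((9 - 5) - 8) * ((5 * 3) * (if false then 3 else 1))))
step 10: [let@0] ((\s.s) (((9 - 5) - 8) * ((5 * 3) * (if false then 3 else 1))))
step 11: [beta@root] (((9 - 5) - 8) * ((5 * 3) * (if false then 3 else 1)))
step 12: [delta@0.0] ((4 - 8) * ((5 * 3) * (if false then 3 else 1)))
step 13: [delta@0] (-4 * ((5 * 3) * (if false then 3 else 1)))
step 14: [delta@1.0] (-4 * (15 * (if false then 3 else 1)))
step 15: [if@1.1] (-4 * (15 * 1))
step 16: [delta@1] (-4 * 15)
step 17: [delta@root] -60

Answer: -60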